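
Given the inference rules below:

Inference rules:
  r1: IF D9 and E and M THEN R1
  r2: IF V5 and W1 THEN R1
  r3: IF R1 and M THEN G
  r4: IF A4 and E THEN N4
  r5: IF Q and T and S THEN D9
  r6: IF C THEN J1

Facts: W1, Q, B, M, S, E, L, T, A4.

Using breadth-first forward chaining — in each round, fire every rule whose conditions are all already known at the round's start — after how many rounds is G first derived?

3

Round 1: r4 [IF A4 and E THEN N4]; r5 [IF Q and T and S THEN D9]. New: N4, D9.
Round 2: r1 [IF D9 and E and M THEN R1]. New: R1.
Round 3: r3 [IF R1 and M THEN G]. New: G.
G first appears in round 3.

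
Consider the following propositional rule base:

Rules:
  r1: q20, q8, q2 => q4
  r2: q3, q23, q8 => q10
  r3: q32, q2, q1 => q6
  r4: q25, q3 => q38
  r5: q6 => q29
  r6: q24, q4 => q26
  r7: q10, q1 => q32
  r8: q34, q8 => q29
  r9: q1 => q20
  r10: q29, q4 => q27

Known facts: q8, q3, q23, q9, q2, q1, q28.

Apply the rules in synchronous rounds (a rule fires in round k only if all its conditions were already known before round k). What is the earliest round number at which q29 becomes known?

Round 1: r2 [q3, q23, q8 => q10]; r9 [q1 => q20]. Adds q10, q20.
Round 2: r1 [q20, q8, q2 => q4]; r7 [q10, q1 => q32]. Adds q4, q32.
Round 3: r3 [q32, q2, q1 => q6]. Adds q6.
Round 4: r5 [q6 => q29]. Adds q29.
q29 first appears in round 4.

4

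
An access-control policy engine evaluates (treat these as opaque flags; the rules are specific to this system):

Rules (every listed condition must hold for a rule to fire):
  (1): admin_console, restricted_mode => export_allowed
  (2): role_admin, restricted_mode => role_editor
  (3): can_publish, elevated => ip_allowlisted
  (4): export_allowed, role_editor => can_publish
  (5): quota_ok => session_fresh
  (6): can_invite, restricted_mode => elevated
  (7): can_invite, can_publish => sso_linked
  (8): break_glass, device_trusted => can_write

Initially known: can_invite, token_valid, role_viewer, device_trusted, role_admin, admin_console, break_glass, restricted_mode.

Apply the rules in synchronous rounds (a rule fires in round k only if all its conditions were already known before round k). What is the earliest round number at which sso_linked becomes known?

Round 1: (1) [admin_console, restricted_mode => export_allowed]; (2) [role_admin, restricted_mode => role_editor]; (6) [can_invite, restricted_mode => elevated]; (8) [break_glass, device_trusted => can_write]. Adds export_allowed, role_editor, elevated, can_write.
Round 2: (4) [export_allowed, role_editor => can_publish]. Adds can_publish.
Round 3: (3) [can_publish, elevated => ip_allowlisted]; (7) [can_invite, can_publish => sso_linked]. Adds ip_allowlisted, sso_linked.
sso_linked first appears in round 3.

3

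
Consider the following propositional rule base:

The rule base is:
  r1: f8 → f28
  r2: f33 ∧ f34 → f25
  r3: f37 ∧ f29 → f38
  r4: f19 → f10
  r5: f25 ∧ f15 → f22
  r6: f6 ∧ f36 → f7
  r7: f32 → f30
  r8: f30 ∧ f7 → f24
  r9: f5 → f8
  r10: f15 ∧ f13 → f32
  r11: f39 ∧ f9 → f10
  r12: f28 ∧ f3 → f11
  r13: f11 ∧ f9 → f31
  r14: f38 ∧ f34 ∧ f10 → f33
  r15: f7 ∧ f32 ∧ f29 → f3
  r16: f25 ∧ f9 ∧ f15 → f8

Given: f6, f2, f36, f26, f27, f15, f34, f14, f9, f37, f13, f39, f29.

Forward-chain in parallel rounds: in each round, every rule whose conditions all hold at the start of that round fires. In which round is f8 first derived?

Round 1: r3 [f37 ∧ f29 → f38]; r6 [f6 ∧ f36 → f7]; r10 [f15 ∧ f13 → f32]; r11 [f39 ∧ f9 → f10]. Adds f38, f7, f32, f10.
Round 2: r7 [f32 → f30]; r14 [f38 ∧ f34 ∧ f10 → f33]; r15 [f7 ∧ f32 ∧ f29 → f3]. Adds f30, f33, f3.
Round 3: r2 [f33 ∧ f34 → f25]; r8 [f30 ∧ f7 → f24]. Adds f25, f24.
Round 4: r5 [f25 ∧ f15 → f22]; r16 [f25 ∧ f9 ∧ f15 → f8]. Adds f22, f8.
f8 first appears in round 4.

4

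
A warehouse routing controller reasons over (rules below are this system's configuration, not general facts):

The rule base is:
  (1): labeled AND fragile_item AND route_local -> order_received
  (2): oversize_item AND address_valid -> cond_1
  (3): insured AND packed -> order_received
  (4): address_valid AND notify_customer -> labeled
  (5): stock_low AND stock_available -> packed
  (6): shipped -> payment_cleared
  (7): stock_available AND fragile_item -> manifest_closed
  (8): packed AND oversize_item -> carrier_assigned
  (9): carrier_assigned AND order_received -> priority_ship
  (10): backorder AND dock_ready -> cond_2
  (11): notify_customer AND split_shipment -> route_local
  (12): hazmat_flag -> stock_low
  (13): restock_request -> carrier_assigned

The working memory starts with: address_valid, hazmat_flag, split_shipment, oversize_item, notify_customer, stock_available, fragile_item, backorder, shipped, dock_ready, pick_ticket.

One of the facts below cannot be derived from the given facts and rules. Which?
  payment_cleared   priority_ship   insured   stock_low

insured

Round 1 fires (2), (4), (6), (7), (10), (11), (12), giving cond_1, labeled, payment_cleared, manifest_closed, cond_2, route_local, stock_low.
Round 2 fires (1), (5), giving order_received, packed.
Round 3 fires (8), giving carrier_assigned.
Round 4 fires (9), giving priority_ship.
Derived: priority_ship (round 4), stock_low (round 1), payment_cleared (round 1). insured never appears in any round.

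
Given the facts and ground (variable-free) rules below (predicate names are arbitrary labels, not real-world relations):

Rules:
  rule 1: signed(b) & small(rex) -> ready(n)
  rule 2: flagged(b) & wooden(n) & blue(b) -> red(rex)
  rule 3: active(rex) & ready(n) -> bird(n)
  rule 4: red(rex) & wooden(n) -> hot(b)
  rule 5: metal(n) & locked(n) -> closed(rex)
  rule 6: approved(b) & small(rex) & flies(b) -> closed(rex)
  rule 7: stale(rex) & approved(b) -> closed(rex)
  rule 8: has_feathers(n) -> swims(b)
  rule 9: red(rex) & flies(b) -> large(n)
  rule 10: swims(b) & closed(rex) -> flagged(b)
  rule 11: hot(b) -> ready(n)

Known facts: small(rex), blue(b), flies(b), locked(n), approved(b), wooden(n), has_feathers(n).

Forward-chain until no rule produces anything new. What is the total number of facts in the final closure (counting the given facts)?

14

[1] rule 6 [approved(b) & small(rex) & flies(b) -> closed(rex)]; rule 8 [has_feathers(n) -> swims(b)]. ⇒ new: closed(rex), swims(b).
[2] rule 10 [swims(b) & closed(rex) -> flagged(b)]. ⇒ new: flagged(b).
[3] rule 2 [flagged(b) & wooden(n) & blue(b) -> red(rex)]. ⇒ new: red(rex).
[4] rule 4 [red(rex) & wooden(n) -> hot(b)]; rule 9 [red(rex) & flies(b) -> large(n)]. ⇒ new: hot(b), large(n).
[5] rule 11 [hot(b) -> ready(n)]. ⇒ new: ready(n).
Closure: {approved(b), blue(b), closed(rex), flagged(b), flies(b), has_feathers(n), hot(b), large(n), locked(n), ready(n), red(rex), small(rex), swims(b), wooden(n)} — 14 facts.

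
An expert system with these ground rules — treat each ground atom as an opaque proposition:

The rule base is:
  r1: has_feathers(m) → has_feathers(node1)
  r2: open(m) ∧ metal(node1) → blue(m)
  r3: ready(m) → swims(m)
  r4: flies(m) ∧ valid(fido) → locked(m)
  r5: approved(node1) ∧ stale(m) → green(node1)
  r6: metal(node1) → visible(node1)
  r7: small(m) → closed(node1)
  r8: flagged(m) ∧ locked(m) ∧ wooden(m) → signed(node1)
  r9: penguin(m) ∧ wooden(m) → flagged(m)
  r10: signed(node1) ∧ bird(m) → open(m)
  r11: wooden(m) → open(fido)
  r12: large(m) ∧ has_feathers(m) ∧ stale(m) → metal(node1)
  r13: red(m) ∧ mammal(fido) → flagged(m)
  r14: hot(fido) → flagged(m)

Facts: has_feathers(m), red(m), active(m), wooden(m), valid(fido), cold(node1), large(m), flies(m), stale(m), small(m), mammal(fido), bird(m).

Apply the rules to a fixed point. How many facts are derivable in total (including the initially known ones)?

Round 1 — r1, r4, r7, r11, r12, r13, derive has_feathers(node1), locked(m), closed(node1), open(fido), metal(node1), flagged(m).
Round 2 — r6, r8, derive visible(node1), signed(node1).
Round 3 — r10, derive open(m).
Round 4 — r2, derive blue(m).
Closure: {active(m), bird(m), blue(m), closed(node1), cold(node1), flagged(m), flies(m), has_feathers(m), has_feathers(node1), large(m), locked(m), mammal(fido), metal(node1), open(fido), open(m), red(m), signed(node1), small(m), stale(m), valid(fido), visible(node1), wooden(m)} — 22 facts.

22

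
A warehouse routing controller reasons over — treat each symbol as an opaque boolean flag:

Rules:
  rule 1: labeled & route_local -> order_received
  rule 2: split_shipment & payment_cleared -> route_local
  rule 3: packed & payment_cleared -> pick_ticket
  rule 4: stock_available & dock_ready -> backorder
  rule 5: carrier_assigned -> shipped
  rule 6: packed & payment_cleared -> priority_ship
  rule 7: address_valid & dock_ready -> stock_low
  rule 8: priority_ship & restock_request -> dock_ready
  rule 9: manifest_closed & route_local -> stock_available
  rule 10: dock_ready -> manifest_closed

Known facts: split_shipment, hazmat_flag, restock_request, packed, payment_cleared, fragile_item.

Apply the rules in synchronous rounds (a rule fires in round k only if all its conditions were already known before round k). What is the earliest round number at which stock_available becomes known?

4

Round 1: rule 2 [split_shipment & payment_cleared -> route_local]; rule 3 [packed & payment_cleared -> pick_ticket]; rule 6 [packed & payment_cleared -> priority_ship]. New: route_local, pick_ticket, priority_ship.
Round 2: rule 8 [priority_ship & restock_request -> dock_ready]. New: dock_ready.
Round 3: rule 10 [dock_ready -> manifest_closed]. New: manifest_closed.
Round 4: rule 9 [manifest_closed & route_local -> stock_available]. New: stock_available.
stock_available first appears in round 4.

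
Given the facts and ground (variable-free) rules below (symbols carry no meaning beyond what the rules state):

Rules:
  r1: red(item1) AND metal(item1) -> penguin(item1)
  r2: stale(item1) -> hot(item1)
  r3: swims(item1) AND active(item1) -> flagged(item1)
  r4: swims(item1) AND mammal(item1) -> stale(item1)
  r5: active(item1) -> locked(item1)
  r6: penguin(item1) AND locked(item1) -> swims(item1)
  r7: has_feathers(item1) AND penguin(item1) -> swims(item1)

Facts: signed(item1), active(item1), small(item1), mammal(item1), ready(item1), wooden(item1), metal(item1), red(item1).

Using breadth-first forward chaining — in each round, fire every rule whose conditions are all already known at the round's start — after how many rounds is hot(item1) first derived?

Round 1 fires r1, r5, giving penguin(item1), locked(item1).
Round 2 fires r6, giving swims(item1).
Round 3 fires r3, r4, giving flagged(item1), stale(item1).
Round 4 fires r2, giving hot(item1).
hot(item1) first appears in round 4.

4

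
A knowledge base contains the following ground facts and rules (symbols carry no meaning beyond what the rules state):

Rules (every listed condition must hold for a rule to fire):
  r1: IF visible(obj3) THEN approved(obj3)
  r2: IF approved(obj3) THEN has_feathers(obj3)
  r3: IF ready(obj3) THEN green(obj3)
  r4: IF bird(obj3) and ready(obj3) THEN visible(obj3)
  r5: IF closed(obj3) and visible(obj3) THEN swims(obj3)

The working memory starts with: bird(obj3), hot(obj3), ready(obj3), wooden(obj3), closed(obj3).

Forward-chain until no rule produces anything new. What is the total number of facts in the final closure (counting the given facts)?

10

Round 1: r3 [IF ready(obj3) THEN green(obj3)]; r4 [IF bird(obj3) and ready(obj3) THEN visible(obj3)]. Adds green(obj3), visible(obj3).
Round 2: r1 [IF visible(obj3) THEN approved(obj3)]; r5 [IF closed(obj3) and visible(obj3) THEN swims(obj3)]. Adds approved(obj3), swims(obj3).
Round 3: r2 [IF approved(obj3) THEN has_feathers(obj3)]. Adds has_feathers(obj3).
Closure: {approved(obj3), bird(obj3), closed(obj3), green(obj3), has_feathers(obj3), hot(obj3), ready(obj3), swims(obj3), visible(obj3), wooden(obj3)} — 10 facts.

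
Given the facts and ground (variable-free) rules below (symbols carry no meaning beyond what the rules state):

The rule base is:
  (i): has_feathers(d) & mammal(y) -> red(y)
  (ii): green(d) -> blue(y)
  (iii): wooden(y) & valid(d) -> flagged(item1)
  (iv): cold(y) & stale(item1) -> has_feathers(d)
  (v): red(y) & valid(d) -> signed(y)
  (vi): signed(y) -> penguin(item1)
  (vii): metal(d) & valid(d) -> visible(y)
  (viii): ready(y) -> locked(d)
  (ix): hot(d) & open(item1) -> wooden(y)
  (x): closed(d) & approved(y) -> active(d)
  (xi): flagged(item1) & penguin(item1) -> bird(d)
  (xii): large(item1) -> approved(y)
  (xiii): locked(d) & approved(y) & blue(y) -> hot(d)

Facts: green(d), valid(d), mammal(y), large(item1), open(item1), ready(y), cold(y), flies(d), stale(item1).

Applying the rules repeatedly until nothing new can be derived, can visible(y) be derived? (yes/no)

no

Round 1 — (ii), (iv), (viii), (xii), derive blue(y), has_feathers(d), locked(d), approved(y).
Round 2 — (i), (xiii), derive red(y), hot(d).
Round 3 — (v), (ix), derive signed(y), wooden(y).
Round 4 — (iii), (vi), derive flagged(item1), penguin(item1).
Round 5 — (xi), derive bird(d).
Fixed point reached. visible(y) is concluded only by (vii); (vii) needs metal(d) (never derived).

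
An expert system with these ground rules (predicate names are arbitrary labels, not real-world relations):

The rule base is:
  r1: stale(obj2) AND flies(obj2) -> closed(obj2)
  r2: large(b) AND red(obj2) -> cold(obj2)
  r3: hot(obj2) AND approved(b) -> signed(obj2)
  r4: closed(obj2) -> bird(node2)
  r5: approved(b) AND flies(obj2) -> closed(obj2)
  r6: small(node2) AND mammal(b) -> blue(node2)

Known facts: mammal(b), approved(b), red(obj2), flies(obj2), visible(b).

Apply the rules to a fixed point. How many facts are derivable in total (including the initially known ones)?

7

Round 1: r5 [approved(b) AND flies(obj2) -> closed(obj2)]. New: closed(obj2).
Round 2: r4 [closed(obj2) -> bird(node2)]. New: bird(node2).
Closure: {approved(b), bird(node2), closed(obj2), flies(obj2), mammal(b), red(obj2), visible(b)} — 7 facts.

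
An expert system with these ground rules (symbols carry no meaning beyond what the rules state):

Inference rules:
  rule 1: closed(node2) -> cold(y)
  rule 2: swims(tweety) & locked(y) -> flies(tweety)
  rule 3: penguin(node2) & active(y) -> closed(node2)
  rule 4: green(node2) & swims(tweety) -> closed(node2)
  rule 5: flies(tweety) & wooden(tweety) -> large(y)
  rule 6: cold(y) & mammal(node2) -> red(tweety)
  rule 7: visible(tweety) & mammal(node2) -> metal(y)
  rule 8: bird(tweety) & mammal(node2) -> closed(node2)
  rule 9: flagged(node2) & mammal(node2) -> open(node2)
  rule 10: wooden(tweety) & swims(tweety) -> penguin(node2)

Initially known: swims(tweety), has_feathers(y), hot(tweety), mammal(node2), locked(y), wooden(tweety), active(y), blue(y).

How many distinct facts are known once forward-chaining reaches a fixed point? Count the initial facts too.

14

Round 1 fires rule 2, rule 10, giving flies(tweety), penguin(node2).
Round 2 fires rule 3, rule 5, giving closed(node2), large(y).
Round 3 fires rule 1, giving cold(y).
Round 4 fires rule 6, giving red(tweety).
Closure: {active(y), blue(y), closed(node2), cold(y), flies(tweety), has_feathers(y), hot(tweety), large(y), locked(y), mammal(node2), penguin(node2), red(tweety), swims(tweety), wooden(tweety)} — 14 facts.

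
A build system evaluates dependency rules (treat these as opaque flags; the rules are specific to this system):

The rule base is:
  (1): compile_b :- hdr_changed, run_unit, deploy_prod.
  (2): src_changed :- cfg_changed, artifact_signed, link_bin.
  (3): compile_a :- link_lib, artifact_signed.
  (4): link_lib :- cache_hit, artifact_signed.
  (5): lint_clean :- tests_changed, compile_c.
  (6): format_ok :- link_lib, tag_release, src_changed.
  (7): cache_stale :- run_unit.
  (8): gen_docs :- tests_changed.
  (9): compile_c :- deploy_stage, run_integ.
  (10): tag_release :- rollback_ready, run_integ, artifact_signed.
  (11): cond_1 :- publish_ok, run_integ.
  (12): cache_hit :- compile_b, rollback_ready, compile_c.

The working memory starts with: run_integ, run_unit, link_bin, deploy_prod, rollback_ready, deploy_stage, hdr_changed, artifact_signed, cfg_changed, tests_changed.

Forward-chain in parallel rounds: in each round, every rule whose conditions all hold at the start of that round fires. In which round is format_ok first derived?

4

Round 1 — (1), (2), (7), (8), (9), (10), derive compile_b, src_changed, cache_stale, gen_docs, compile_c, tag_release.
Round 2 — (5), (12), derive lint_clean, cache_hit.
Round 3 — (4), derive link_lib.
Round 4 — (3), (6), derive compile_a, format_ok.
format_ok first appears in round 4.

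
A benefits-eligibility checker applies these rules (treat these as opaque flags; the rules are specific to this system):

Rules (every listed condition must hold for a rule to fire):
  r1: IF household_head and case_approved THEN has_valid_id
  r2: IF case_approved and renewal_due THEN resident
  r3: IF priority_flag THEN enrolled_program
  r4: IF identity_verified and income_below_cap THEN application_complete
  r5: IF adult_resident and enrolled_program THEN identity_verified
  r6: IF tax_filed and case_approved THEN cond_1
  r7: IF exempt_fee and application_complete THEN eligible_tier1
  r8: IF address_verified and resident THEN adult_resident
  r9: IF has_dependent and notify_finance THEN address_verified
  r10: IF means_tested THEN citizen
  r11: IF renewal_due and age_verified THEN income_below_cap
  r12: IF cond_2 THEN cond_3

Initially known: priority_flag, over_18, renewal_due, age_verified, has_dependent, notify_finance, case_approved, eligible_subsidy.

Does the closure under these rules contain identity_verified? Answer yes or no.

yes

[1] r2 [IF case_approved and renewal_due THEN resident]; r3 [IF priority_flag THEN enrolled_program]; r9 [IF has_dependent and notify_finance THEN address_verified]; r11 [IF renewal_due and age_verified THEN income_below_cap]. ⇒ new: resident, enrolled_program, address_verified, income_below_cap.
[2] r8 [IF address_verified and resident THEN adult_resident]. ⇒ new: adult_resident.
[3] r5 [IF adult_resident and enrolled_program THEN identity_verified]. ⇒ new: identity_verified.
[4] r4 [IF identity_verified and income_below_cap THEN application_complete]. ⇒ new: application_complete.
identity_verified appears in round 3, so it is derivable.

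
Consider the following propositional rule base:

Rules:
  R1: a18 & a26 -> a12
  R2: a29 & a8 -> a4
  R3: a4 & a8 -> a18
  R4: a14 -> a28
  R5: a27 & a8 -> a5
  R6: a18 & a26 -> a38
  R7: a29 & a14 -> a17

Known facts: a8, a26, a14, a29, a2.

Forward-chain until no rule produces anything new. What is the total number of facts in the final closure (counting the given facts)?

11

Round 1: R2 [a29 & a8 -> a4]; R4 [a14 -> a28]; R7 [a29 & a14 -> a17]. New: a4, a28, a17.
Round 2: R3 [a4 & a8 -> a18]. New: a18.
Round 3: R1 [a18 & a26 -> a12]; R6 [a18 & a26 -> a38]. New: a12, a38.
Closure: {a12, a14, a17, a18, a2, a26, a28, a29, a38, a4, a8} — 11 facts.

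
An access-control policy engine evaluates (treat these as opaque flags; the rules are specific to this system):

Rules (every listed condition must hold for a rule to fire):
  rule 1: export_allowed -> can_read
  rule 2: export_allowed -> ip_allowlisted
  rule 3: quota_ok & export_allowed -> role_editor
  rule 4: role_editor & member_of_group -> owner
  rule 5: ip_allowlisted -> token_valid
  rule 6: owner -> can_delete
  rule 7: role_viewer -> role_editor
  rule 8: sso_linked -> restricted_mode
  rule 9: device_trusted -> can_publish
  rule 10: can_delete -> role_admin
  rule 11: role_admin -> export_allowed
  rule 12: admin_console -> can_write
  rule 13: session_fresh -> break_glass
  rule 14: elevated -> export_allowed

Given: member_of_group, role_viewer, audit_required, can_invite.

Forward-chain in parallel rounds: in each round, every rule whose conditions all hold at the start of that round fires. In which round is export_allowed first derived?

5

Round 1: rule 7 [role_viewer -> role_editor]. New: role_editor.
Round 2: rule 4 [role_editor & member_of_group -> owner]. New: owner.
Round 3: rule 6 [owner -> can_delete]. New: can_delete.
Round 4: rule 10 [can_delete -> role_admin]. New: role_admin.
Round 5: rule 11 [role_admin -> export_allowed]. New: export_allowed.
export_allowed first appears in round 5.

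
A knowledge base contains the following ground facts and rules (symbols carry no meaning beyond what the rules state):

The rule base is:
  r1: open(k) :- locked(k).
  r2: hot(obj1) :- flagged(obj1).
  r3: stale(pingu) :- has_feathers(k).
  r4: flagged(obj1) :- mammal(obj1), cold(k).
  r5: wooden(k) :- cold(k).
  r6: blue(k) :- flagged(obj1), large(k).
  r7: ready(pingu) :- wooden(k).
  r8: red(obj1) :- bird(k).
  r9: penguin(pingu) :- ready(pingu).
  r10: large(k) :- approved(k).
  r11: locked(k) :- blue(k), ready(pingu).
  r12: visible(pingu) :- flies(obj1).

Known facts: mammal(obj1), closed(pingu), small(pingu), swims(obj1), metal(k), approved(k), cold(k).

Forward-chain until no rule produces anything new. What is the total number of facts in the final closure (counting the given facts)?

16

Round 1 — r4, r5, r10, derive flagged(obj1), wooden(k), large(k).
Round 2 — r2, r6, r7, derive hot(obj1), blue(k), ready(pingu).
Round 3 — r9, r11, derive penguin(pingu), locked(k).
Round 4 — r1, derive open(k).
Closure: {approved(k), blue(k), closed(pingu), cold(k), flagged(obj1), hot(obj1), large(k), locked(k), mammal(obj1), metal(k), open(k), penguin(pingu), ready(pingu), small(pingu), swims(obj1), wooden(k)} — 16 facts.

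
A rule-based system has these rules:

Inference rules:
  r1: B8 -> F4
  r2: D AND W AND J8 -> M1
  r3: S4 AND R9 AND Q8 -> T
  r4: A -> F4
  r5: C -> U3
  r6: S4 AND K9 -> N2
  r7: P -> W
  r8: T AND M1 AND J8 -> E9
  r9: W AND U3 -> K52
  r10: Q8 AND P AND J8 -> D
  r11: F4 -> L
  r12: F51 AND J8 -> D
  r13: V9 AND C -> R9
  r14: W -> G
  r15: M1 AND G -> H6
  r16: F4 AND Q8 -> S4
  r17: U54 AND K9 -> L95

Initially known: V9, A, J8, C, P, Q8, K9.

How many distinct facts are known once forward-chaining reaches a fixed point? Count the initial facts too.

21

Round 1: r4 [A -> F4]; r5 [C -> U3]; r7 [P -> W]; r10 [Q8 AND P AND J8 -> D]; r13 [V9 AND C -> R9]. Adds F4, U3, W, D, R9.
Round 2: r2 [D AND W AND J8 -> M1]; r9 [W AND U3 -> K52]; r11 [F4 -> L]; r14 [W -> G]; r16 [F4 AND Q8 -> S4]. Adds M1, K52, L, G, S4.
Round 3: r3 [S4 AND R9 AND Q8 -> T]; r6 [S4 AND K9 -> N2]; r15 [M1 AND G -> H6]. Adds T, N2, H6.
Round 4: r8 [T AND M1 AND J8 -> E9]. Adds E9.
Closure: {A, C, D, E9, F4, G, H6, J8, K52, K9, L, M1, N2, P, Q8, R9, S4, T, U3, V9, W} — 21 facts.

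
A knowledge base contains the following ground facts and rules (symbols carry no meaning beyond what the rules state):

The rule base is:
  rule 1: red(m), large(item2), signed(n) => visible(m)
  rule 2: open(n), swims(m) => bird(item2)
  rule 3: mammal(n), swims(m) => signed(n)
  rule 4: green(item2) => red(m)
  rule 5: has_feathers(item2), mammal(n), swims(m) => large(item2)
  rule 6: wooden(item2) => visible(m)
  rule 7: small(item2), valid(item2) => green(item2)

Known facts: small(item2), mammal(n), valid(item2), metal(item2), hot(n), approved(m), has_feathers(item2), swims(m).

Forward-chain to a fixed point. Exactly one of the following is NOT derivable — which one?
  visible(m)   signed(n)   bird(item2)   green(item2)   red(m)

bird(item2)

Round 1: rule 3 [mammal(n), swims(m) => signed(n)]; rule 5 [has_feathers(item2), mammal(n), swims(m) => large(item2)]; rule 7 [small(item2), valid(item2) => green(item2)]. Adds signed(n), large(item2), green(item2).
Round 2: rule 4 [green(item2) => red(m)]. Adds red(m).
Round 3: rule 1 [red(m), large(item2), signed(n) => visible(m)]. Adds visible(m).
Derived: visible(m) (round 3), signed(n) (round 1), red(m) (round 2), green(item2) (round 1). bird(item2) never appears in any round.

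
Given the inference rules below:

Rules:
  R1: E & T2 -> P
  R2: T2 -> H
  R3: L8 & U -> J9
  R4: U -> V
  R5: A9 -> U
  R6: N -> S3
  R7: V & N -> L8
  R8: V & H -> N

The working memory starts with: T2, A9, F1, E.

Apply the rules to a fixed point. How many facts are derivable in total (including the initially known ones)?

Round 1 fires R1, R2, R5, giving P, H, U.
Round 2 fires R4, giving V.
Round 3 fires R8, giving N.
Round 4 fires R6, R7, giving S3, L8.
Round 5 fires R3, giving J9.
Closure: {A9, E, F1, H, J9, L8, N, P, S3, T2, U, V} — 12 facts.

12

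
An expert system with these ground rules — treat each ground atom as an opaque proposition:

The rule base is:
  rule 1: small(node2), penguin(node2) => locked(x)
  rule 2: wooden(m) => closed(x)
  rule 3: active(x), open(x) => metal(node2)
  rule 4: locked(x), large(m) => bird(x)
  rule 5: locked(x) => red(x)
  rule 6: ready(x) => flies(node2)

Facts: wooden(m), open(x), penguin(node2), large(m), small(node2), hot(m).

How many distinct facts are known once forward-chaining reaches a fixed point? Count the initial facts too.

10

Round 1 fires rule 1, rule 2, giving locked(x), closed(x).
Round 2 fires rule 4, rule 5, giving bird(x), red(x).
Closure: {bird(x), closed(x), hot(m), large(m), locked(x), open(x), penguin(node2), red(x), small(node2), wooden(m)} — 10 facts.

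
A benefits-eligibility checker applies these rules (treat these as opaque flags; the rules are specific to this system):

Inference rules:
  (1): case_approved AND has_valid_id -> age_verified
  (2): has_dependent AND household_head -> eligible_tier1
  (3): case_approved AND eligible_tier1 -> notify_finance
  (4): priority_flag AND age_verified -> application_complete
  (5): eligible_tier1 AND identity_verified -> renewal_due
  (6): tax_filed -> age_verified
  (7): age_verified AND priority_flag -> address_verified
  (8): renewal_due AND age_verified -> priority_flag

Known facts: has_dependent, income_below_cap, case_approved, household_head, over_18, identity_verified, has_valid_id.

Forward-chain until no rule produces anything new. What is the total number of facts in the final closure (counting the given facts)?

Round 1 fires (1), (2), giving age_verified, eligible_tier1.
Round 2 fires (3), (5), giving notify_finance, renewal_due.
Round 3 fires (8), giving priority_flag.
Round 4 fires (4), (7), giving application_complete, address_verified.
Closure: {address_verified, age_verified, application_complete, case_approved, eligible_tier1, has_dependent, has_valid_id, household_head, identity_verified, income_below_cap, notify_finance, over_18, priority_flag, renewal_due} — 14 facts.

14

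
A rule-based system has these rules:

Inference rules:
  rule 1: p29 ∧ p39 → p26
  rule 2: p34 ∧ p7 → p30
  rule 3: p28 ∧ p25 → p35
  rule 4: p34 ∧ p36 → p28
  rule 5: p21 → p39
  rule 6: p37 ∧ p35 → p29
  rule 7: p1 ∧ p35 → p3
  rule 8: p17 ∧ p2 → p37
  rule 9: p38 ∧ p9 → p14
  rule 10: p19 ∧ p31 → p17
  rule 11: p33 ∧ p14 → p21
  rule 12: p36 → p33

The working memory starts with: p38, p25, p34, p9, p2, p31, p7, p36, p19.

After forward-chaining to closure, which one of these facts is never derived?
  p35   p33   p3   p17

p3

Round 1: rule 2 [p34 ∧ p7 → p30]; rule 4 [p34 ∧ p36 → p28]; rule 9 [p38 ∧ p9 → p14]; rule 10 [p19 ∧ p31 → p17]; rule 12 [p36 → p33]. Adds p30, p28, p14, p17, p33.
Round 2: rule 3 [p28 ∧ p25 → p35]; rule 8 [p17 ∧ p2 → p37]; rule 11 [p33 ∧ p14 → p21]. Adds p35, p37, p21.
Round 3: rule 5 [p21 → p39]; rule 6 [p37 ∧ p35 → p29]. Adds p39, p29.
Round 4: rule 1 [p29 ∧ p39 → p26]. Adds p26.
Derived: p17 (round 1), p35 (round 2), p33 (round 1). p3 never appears in any round.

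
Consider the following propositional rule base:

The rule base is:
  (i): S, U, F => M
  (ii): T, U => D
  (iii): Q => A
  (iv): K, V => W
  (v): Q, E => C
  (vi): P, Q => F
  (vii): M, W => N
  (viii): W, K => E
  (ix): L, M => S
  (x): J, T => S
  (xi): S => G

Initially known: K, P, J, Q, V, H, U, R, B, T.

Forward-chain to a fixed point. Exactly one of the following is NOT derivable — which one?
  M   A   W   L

L

[1] (ii) [T, U => D]; (iii) [Q => A]; (iv) [K, V => W]; (vi) [P, Q => F]; (x) [J, T => S]. ⇒ new: D, A, W, F, S.
[2] (i) [S, U, F => M]; (viii) [W, K => E]; (xi) [S => G]. ⇒ new: M, E, G.
[3] (v) [Q, E => C]; (vii) [M, W => N]. ⇒ new: C, N.
Derived: A (round 1), W (round 1), M (round 2). L never appears in any round.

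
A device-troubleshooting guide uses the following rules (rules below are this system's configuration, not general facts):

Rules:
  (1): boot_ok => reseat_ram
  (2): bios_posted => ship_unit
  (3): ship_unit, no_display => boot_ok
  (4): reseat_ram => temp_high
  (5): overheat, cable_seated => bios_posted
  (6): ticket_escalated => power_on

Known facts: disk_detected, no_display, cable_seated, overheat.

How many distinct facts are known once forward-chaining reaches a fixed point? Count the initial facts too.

9

[1] (5) [overheat, cable_seated => bios_posted]. ⇒ new: bios_posted.
[2] (2) [bios_posted => ship_unit]. ⇒ new: ship_unit.
[3] (3) [ship_unit, no_display => boot_ok]. ⇒ new: boot_ok.
[4] (1) [boot_ok => reseat_ram]. ⇒ new: reseat_ram.
[5] (4) [reseat_ram => temp_high]. ⇒ new: temp_high.
Closure: {bios_posted, boot_ok, cable_seated, disk_detected, no_display, overheat, reseat_ram, ship_unit, temp_high} — 9 facts.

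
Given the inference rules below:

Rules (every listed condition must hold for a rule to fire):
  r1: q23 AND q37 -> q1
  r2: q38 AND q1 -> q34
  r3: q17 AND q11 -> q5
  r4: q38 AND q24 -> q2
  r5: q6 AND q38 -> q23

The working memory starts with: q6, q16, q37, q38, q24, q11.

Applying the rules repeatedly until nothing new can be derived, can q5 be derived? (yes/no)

Round 1 — r4, r5, derive q2, q23.
Round 2 — r1, derive q1.
Round 3 — r2, derive q34.
Fixed point reached. q5 is concluded only by r3; r3 needs q17 (never derived).

no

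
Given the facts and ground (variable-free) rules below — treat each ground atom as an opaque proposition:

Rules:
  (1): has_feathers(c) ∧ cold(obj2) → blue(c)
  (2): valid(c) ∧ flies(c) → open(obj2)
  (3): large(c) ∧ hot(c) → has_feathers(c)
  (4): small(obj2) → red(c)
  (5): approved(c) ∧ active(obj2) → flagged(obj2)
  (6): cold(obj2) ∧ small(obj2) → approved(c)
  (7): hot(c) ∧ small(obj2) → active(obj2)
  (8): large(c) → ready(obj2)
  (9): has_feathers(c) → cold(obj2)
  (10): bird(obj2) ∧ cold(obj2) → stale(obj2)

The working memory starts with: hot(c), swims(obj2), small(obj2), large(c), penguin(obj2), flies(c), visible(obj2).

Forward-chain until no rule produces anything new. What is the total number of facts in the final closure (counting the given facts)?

Round 1 fires (3), (4), (7), (8), giving has_feathers(c), red(c), active(obj2), ready(obj2).
Round 2 fires (9), giving cold(obj2).
Round 3 fires (1), (6), giving blue(c), approved(c).
Round 4 fires (5), giving flagged(obj2).
Closure: {active(obj2), approved(c), blue(c), cold(obj2), flagged(obj2), flies(c), has_feathers(c), hot(c), large(c), penguin(obj2), ready(obj2), red(c), small(obj2), swims(obj2), visible(obj2)} — 15 facts.

15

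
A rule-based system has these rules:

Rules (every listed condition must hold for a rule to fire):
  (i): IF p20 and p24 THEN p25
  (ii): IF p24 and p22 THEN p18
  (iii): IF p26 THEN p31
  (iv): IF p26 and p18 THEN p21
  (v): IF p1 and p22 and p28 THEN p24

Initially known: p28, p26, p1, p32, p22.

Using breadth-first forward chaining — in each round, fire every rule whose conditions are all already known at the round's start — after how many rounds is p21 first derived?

[1] (iii) [IF p26 THEN p31]; (v) [IF p1 and p22 and p28 THEN p24]. ⇒ new: p31, p24.
[2] (ii) [IF p24 and p22 THEN p18]. ⇒ new: p18.
[3] (iv) [IF p26 and p18 THEN p21]. ⇒ new: p21.
p21 first appears in round 3.

3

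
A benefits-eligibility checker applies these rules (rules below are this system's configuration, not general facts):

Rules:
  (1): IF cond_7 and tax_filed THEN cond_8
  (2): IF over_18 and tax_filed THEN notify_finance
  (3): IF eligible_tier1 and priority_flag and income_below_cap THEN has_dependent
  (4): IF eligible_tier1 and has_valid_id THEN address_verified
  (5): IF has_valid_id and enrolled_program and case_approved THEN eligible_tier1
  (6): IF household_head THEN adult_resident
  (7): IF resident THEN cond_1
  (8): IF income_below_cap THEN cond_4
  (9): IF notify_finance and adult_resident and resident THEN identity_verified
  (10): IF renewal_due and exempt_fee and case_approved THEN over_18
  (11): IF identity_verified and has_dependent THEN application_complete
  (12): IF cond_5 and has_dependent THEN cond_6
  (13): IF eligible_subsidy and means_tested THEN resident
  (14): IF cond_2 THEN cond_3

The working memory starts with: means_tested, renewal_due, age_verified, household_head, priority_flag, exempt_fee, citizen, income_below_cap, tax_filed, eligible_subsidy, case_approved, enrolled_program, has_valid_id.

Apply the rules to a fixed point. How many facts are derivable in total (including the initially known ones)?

24

Round 1: (5) [IF has_valid_id and enrolled_program and case_approved THEN eligible_tier1]; (6) [IF household_head THEN adult_resident]; (8) [IF income_below_cap THEN cond_4]; (10) [IF renewal_due and exempt_fee and case_approved THEN over_18]; (13) [IF eligible_subsidy and means_tested THEN resident]. New: eligible_tier1, adult_resident, cond_4, over_18, resident.
Round 2: (2) [IF over_18 and tax_filed THEN notify_finance]; (3) [IF eligible_tier1 and priority_flag and income_below_cap THEN has_dependent]; (4) [IF eligible_tier1 and has_valid_id THEN address_verified]; (7) [IF resident THEN cond_1]. New: notify_finance, has_dependent, address_verified, cond_1.
Round 3: (9) [IF notify_finance and adult_resident and resident THEN identity_verified]. New: identity_verified.
Round 4: (11) [IF identity_verified and has_dependent THEN application_complete]. New: application_complete.
Closure: {address_verified, adult_resident, age_verified, application_complete, case_approved, citizen, cond_1, cond_4, eligible_subsidy, eligible_tier1, enrolled_program, exempt_fee, has_dependent, has_valid_id, household_head, identity_verified, income_below_cap, means_tested, notify_finance, over_18, priority_flag, renewal_due, resident, tax_filed} — 24 facts.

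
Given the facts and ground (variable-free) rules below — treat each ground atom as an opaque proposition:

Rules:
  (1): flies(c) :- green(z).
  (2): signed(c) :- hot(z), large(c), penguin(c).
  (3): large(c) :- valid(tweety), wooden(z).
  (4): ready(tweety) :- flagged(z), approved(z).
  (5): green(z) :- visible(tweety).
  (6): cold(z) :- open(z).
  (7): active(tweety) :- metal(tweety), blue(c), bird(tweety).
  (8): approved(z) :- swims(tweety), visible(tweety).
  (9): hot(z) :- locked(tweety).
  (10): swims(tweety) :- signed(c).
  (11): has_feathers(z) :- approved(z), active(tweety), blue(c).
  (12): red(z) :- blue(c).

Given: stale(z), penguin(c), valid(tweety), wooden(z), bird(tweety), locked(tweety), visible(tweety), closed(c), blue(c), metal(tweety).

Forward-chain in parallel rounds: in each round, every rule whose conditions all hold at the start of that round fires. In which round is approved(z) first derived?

[1] (3) [large(c) :- valid(tweety), wooden(z).]; (5) [green(z) :- visible(tweety).]; (7) [active(tweety) :- metal(tweety), blue(c), bird(tweety).]; (9) [hot(z) :- locked(tweety).]; (12) [red(z) :- blue(c).]. ⇒ new: large(c), green(z), active(tweety), hot(z), red(z).
[2] (1) [flies(c) :- green(z).]; (2) [signed(c) :- hot(z), large(c), penguin(c).]. ⇒ new: flies(c), signed(c).
[3] (10) [swims(tweety) :- signed(c).]. ⇒ new: swims(tweety).
[4] (8) [approved(z) :- swims(tweety), visible(tweety).]. ⇒ new: approved(z).
approved(z) first appears in round 4.

4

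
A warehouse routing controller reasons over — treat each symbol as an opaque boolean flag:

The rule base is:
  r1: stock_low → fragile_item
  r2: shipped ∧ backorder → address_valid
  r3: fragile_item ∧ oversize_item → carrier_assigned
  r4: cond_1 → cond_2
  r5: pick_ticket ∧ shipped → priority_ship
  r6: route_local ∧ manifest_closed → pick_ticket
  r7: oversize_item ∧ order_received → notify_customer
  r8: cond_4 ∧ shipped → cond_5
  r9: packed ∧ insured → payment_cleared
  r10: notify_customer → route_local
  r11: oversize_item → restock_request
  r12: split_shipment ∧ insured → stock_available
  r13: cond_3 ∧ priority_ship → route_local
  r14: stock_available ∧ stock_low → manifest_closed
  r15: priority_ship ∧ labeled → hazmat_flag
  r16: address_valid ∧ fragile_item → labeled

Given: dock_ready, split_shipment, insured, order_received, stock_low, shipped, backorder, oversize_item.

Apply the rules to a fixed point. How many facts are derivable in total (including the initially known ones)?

[1] r1 [stock_low → fragile_item]; r2 [shipped ∧ backorder → address_valid]; r7 [oversize_item ∧ order_received → notify_customer]; r11 [oversize_item → restock_request]; r12 [split_shipment ∧ insured → stock_available]. ⇒ new: fragile_item, address_valid, notify_customer, restock_request, stock_available.
[2] r3 [fragile_item ∧ oversize_item → carrier_assigned]; r10 [notify_customer → route_local]; r14 [stock_available ∧ stock_low → manifest_closed]; r16 [address_valid ∧ fragile_item → labeled]. ⇒ new: carrier_assigned, route_local, manifest_closed, labeled.
[3] r6 [route_local ∧ manifest_closed → pick_ticket]. ⇒ new: pick_ticket.
[4] r5 [pick_ticket ∧ shipped → priority_ship]. ⇒ new: priority_ship.
[5] r15 [priority_ship ∧ labeled → hazmat_flag]. ⇒ new: hazmat_flag.
Closure: {address_valid, backorder, carrier_assigned, dock_ready, fragile_item, hazmat_flag, insured, labeled, manifest_closed, notify_customer, order_received, oversize_item, pick_ticket, priority_ship, restock_request, route_local, shipped, split_shipment, stock_available, stock_low} — 20 facts.

20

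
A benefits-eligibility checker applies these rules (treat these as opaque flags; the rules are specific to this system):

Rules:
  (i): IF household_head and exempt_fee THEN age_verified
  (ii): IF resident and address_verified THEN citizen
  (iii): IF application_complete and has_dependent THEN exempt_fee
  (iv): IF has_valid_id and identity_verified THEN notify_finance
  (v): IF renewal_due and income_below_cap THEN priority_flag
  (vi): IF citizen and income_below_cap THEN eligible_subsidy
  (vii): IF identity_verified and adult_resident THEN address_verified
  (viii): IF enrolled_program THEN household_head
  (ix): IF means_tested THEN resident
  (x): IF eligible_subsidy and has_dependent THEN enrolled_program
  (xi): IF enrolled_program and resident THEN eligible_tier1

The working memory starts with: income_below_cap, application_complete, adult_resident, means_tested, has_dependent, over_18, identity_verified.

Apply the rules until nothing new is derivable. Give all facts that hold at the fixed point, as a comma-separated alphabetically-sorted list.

address_verified, adult_resident, age_verified, application_complete, citizen, eligible_subsidy, eligible_tier1, enrolled_program, exempt_fee, has_dependent, household_head, identity_verified, income_below_cap, means_tested, over_18, resident

Round 1 — (iii), (vii), (ix), derive exempt_fee, address_verified, resident.
Round 2 — (ii), derive citizen.
Round 3 — (vi), derive eligible_subsidy.
Round 4 — (x), derive enrolled_program.
Round 5 — (viii), (xi), derive household_head, eligible_tier1.
Round 6 — (i), derive age_verified.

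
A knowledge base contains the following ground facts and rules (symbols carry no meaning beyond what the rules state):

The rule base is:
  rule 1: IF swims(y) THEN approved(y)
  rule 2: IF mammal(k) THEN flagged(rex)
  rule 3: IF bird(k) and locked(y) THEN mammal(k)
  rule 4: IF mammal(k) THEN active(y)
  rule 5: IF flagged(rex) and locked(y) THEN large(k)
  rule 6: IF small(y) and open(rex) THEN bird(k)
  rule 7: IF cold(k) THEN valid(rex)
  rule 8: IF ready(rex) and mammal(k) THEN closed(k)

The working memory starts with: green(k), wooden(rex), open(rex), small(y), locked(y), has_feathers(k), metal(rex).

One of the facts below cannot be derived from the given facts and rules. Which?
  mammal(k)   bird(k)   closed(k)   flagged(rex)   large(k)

Round 1 — rule 6, derive bird(k).
Round 2 — rule 3, derive mammal(k).
Round 3 — rule 2, rule 4, derive flagged(rex), active(y).
Round 4 — rule 5, derive large(k).
Derived: large(k) (round 4), mammal(k) (round 2), flagged(rex) (round 3), bird(k) (round 1). closed(k) never appears in any round.

closed(k)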